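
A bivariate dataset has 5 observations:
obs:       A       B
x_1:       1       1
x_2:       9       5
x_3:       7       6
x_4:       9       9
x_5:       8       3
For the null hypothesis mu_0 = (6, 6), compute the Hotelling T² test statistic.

Step 1 — sample mean vector:
  mean(A) = (1 + 9 + 7 + 9 + 8) / 5 = 34/5 = 6.8
  mean(B) = (1 + 5 + 6 + 9 + 3) / 5 = 24/5 = 4.8
  x̄ = (6.8, 4.8),  deviation x̄ - mu_0 = (6.8, 4.8) - (6, 6) = (0.8, -1.2).

Step 2 — sample covariance matrix, S[i,j] = (1/(n-1)) · Σ_k (x_{k,i} - mean_i) · (x_{k,j} - mean_j), divisor n-1 = 4:
  S[A,A] = ((-5.8)·(-5.8) + (2.2)·(2.2) + (0.2)·(0.2) + (2.2)·(2.2) + (1.2)·(1.2)) / 4 = 44.8/4 = 11.2
  S[A,B] = ((-5.8)·(-3.8) + (2.2)·(0.2) + (0.2)·(1.2) + (2.2)·(4.2) + (1.2)·(-1.8)) / 4 = 29.8/4 = 7.45
  S[B,B] = ((-3.8)·(-3.8) + (0.2)·(0.2) + (1.2)·(1.2) + (4.2)·(4.2) + (-1.8)·(-1.8)) / 4 = 36.8/4 = 9.2
  S = [[11.2, 7.45],
 [7.45, 9.2]].

Step 3 — invert S. det(S) = 11.2·9.2 - (7.45)² = 47.5375.
  S^{-1} = (1/det) · [[d, -b], [-b, a]] = [[0.1935, -0.1567],
 [-0.1567, 0.2356]].

Step 4 — quadratic form (x̄ - mu_0)^T · S^{-1} · (x̄ - mu_0):
  S^{-1} · (x̄ - mu_0) = (0.3429, -0.4081),
  (x̄ - mu_0)^T · [...] = (0.8)·(0.3429) + (-1.2)·(-0.4081) = 0.764.

Step 5 — scale by n: T² = 5 · 0.764 = 3.8201.

T² ≈ 3.8201


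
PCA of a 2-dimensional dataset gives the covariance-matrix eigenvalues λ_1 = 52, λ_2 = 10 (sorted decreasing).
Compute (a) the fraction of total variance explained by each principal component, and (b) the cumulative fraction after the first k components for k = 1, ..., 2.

Step 1 — total variance = trace(Sigma) = Σ λ_i = 52 + 10 = 62.

Step 2 — fraction explained by component i = λ_i / Σ λ:
  PC1: 52/62 = 0.8387
  PC2: 10/62 = 0.1613

Step 3 — cumulative fraction after k components = (λ_1 + ... + λ_k) / Σ λ:
  k = 1: 52/62 = 0.8387
  k = 2: (52 + 10)/62 = 62/62 = 1

Summary (fraction, with percent):

explained: PC1 0.8387 (83.87%), PC2 0.1613 (16.13%);  cumulative: 0.8387, 1


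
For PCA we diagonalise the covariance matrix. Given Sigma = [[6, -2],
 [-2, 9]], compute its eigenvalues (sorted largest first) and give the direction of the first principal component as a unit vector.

Step 1 — characteristic polynomial of 2×2 Sigma:
  det(Sigma - λI) = λ² - trace · λ + det = 0.
  trace = 6 + 9 = 15, det = 6·9 - (-2)² = 50.
Step 2 — discriminant:
  Δ = trace² - 4·det = 225 - 200 = 25.
Step 3 — eigenvalues:
  λ = (trace ± √Δ)/2 = (15 ± 5)/2,
  λ_1 = 10,  λ_2 = 5.

Step 4 — unit eigenvector for λ_1: solve (Sigma - λ_1 I)v = 0. First row:
  (6 - 10)·v_x + (-2)·v_y = 0, i.e. (-4)·v_x + (-2)·v_y = 0,
  so v ∝ (b, λ_1 - a) = (-2, 4); multiply by -1 so the first entry is positive: u = (2, -4).
  ||u|| = √((2)² + (-4)²) = √(20) ≈ 4.4721,
  v_1 = u/||u|| ≈ (0.4472, -0.8944) (||v_1|| = 1).

λ_1 = 10,  λ_2 = 5;  v_1 ≈ (0.4472, -0.8944)


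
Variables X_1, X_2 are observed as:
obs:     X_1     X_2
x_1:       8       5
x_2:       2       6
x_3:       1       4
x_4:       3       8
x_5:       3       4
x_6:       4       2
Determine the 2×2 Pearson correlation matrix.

Step 1 — column means:
  mean(X_1) = (8 + 2 + 1 + 3 + 3 + 4) / 6 = 21/6 = 3.5
  mean(X_2) = (5 + 6 + 4 + 8 + 4 + 2) / 6 = 29/6 = 4.8333

Step 2 — sample variances and covariances s[i,j] = (1/(n-1)) · Σ_k (x_{k,i} - mean_i) · (x_{k,j} - mean_j), with n-1 = 5:
  s[X_1,X_1] = ((4.5)·(4.5) + (-1.5)·(-1.5) + (-2.5)·(-2.5) + (-0.5)·(-0.5) + (-0.5)·(-0.5) + (0.5)·(0.5)) / 5 = 29.5/5 = 5.9
  s[X_1,X_2] = ((4.5)·(0.1667) + (-1.5)·(1.1667) + (-2.5)·(-0.8333) + (-0.5)·(3.1667) + (-0.5)·(-0.8333) + (0.5)·(-2.8333)) / 5 = -1.5/5 = -0.3
  s[X_2,X_2] = ((0.1667)·(0.1667) + (1.1667)·(1.1667) + (-0.8333)·(-0.8333) + (3.1667)·(3.1667) + (-0.8333)·(-0.8333) + (-2.8333)·(-2.8333)) / 5 = 20.8333/5 = 4.1667
  Sample standard deviations s_i = √(s[i,i]):
  s(X_1) = √(5.9) = 2.429
  s(X_2) = √(4.1667) = 2.0412

Step 3 — r_{ij} = s_{ij} / (s_i · s_j):
  r[X_1,X_1] = 1 (diagonal).
  r[X_1,X_2] = -0.3 / (2.429 · 2.0412) = -0.3 / 4.9582 = -0.0605
  r[X_2,X_2] = 1 (diagonal).

R is symmetric with unit diagonal. Assembling:

R = [[1, -0.0605],
 [-0.0605, 1]]


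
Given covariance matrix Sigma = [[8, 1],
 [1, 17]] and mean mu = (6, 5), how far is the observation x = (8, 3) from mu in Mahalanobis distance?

Step 1 — centre the observation: (x - mu) = (2, -2).

Step 2 — invert Sigma. det(Sigma) = 8·17 - (1)² = 135.
  Sigma^{-1} = (1/det) · [[d, -b], [-b, a]] = [[0.1259, -0.0074],
 [-0.0074, 0.0593]].

Step 3 — form the quadratic (x - mu)^T · Sigma^{-1} · (x - mu):
  Sigma^{-1} · (x - mu) = (0.2667, -0.1333).
  (x - mu)^T · [Sigma^{-1} · (x - mu)] = (2)·(0.2667) + (-2)·(-0.1333) = 0.8.

Step 4 — take square root: d = √(0.8) ≈ 0.8944.

d(x, mu) = √(0.8) ≈ 0.8944


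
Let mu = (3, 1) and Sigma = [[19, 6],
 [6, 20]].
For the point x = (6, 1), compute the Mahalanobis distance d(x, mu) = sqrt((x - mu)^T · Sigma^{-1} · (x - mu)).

Step 1 — centre the observation: (x - mu) = (3, 0).

Step 2 — invert Sigma. det(Sigma) = 19·20 - (6)² = 344.
  Sigma^{-1} = (1/det) · [[d, -b], [-b, a]] = [[0.0581, -0.0174],
 [-0.0174, 0.0552]].

Step 3 — form the quadratic (x - mu)^T · Sigma^{-1} · (x - mu):
  Sigma^{-1} · (x - mu) = (0.1744, -0.0523).
  (x - mu)^T · [Sigma^{-1} · (x - mu)] = (3)·(0.1744) + (0)·(-0.0523) = 0.5233.

Step 4 — take square root: d = √(0.5233) ≈ 0.7234.

d(x, mu) = √(0.5233) ≈ 0.7234


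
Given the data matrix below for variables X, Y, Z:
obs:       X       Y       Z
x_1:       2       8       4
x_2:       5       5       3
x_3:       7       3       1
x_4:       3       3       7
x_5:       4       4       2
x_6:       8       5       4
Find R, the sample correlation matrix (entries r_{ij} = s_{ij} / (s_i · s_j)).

Step 1 — column means:
  mean(X) = (2 + 5 + 7 + 3 + 4 + 8) / 6 = 29/6 = 4.8333
  mean(Y) = (8 + 5 + 3 + 3 + 4 + 5) / 6 = 28/6 = 4.6667
  mean(Z) = (4 + 3 + 1 + 7 + 2 + 4) / 6 = 21/6 = 3.5

Step 2 — sample variances and covariances s[i,j] = (1/(n-1)) · Σ_k (x_{k,i} - mean_i) · (x_{k,j} - mean_j), with n-1 = 5:
  s[X,X] = ((-2.8333)·(-2.8333) + (0.1667)·(0.1667) + (2.1667)·(2.1667) + (-1.8333)·(-1.8333) + (-0.8333)·(-0.8333) + (3.1667)·(3.1667)) / 5 = 26.8333/5 = 5.3667
  s[X,Y] = ((-2.8333)·(3.3333) + (0.1667)·(0.3333) + (2.1667)·(-1.6667) + (-1.8333)·(-1.6667) + (-0.8333)·(-0.6667) + (3.1667)·(0.3333)) / 5 = -8.3333/5 = -1.6667
  s[X,Z] = ((-2.8333)·(0.5) + (0.1667)·(-0.5) + (2.1667)·(-2.5) + (-1.8333)·(3.5) + (-0.8333)·(-1.5) + (3.1667)·(0.5)) / 5 = -10.5/5 = -2.1
  s[Y,Y] = ((3.3333)·(3.3333) + (0.3333)·(0.3333) + (-1.6667)·(-1.6667) + (-1.6667)·(-1.6667) + (-0.6667)·(-0.6667) + (0.3333)·(0.3333)) / 5 = 17.3333/5 = 3.4667
  s[Y,Z] = ((3.3333)·(0.5) + (0.3333)·(-0.5) + (-1.6667)·(-2.5) + (-1.6667)·(3.5) + (-0.6667)·(-1.5) + (0.3333)·(0.5)) / 5 = 1/5 = 0.2
  s[Z,Z] = ((0.5)·(0.5) + (-0.5)·(-0.5) + (-2.5)·(-2.5) + (3.5)·(3.5) + (-1.5)·(-1.5) + (0.5)·(0.5)) / 5 = 21.5/5 = 4.3
  Sample standard deviations s_i = √(s[i,i]):
  s(X) = √(5.3667) = 2.3166
  s(Y) = √(3.4667) = 1.8619
  s(Z) = √(4.3) = 2.0736

Step 3 — r_{ij} = s_{ij} / (s_i · s_j):
  r[X,X] = 1 (diagonal).
  r[X,Y] = -1.6667 / (2.3166 · 1.8619) = -1.6667 / 4.3133 = -0.3864
  r[X,Z] = -2.1 / (2.3166 · 2.0736) = -2.1 / 4.8038 = -0.4372
  r[Y,Y] = 1 (diagonal).
  r[Y,Z] = 0.2 / (1.8619 · 2.0736) = 0.2 / 3.8609 = 0.0518
  r[Z,Z] = 1 (diagonal).

R is symmetric with unit diagonal. Assembling:

R = [[1, -0.3864, -0.4372],
 [-0.3864, 1, 0.0518],
 [-0.4372, 0.0518, 1]]


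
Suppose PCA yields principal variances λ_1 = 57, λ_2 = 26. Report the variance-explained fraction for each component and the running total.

Step 1 — total variance = trace(Sigma) = Σ λ_i = 57 + 26 = 83.

Step 2 — fraction explained by component i = λ_i / Σ λ:
  PC1: 57/83 = 0.6867
  PC2: 26/83 = 0.3133

Step 3 — cumulative fraction after k components = (λ_1 + ... + λ_k) / Σ λ:
  k = 1: 57/83 = 0.6867
  k = 2: (57 + 26)/83 = 83/83 = 1

Summary (fraction, with percent):

explained: PC1 0.6867 (68.67%), PC2 0.3133 (31.33%);  cumulative: 0.6867, 1


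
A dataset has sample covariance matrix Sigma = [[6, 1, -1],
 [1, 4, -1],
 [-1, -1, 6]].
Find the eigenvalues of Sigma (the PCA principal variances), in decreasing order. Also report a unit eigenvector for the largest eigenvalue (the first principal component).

Step 1 — characteristic polynomial p(λ) = det(λI - Sigma) = λ³ - tr·λ² + c_1·λ - det, where tr = trace, c_1 = sum of the principal 2×2 minors, det = det(Sigma):
  tr = 6 + 4 + 6 = 16,
  c_1 = (6·4 - (1)²) + (6·6 - (-1)²) + (4·6 - (-1)²) = 23 + 35 + 23 = 81,
  det = 6·(4·6 - (-1)²) - (1)·((1)·6 - (-1)·(-1)) + (-1)·((1)·(-1) - 4·(-1)) = 6·(23) - (1)·(5) + (-1)·(3) = 130.
  So p(λ) = λ³ - 16λ² + 81λ - 130.
Step 2 — look for an integer root (rational root theorem: any rational root is an integer divisor of 130). Testing λ = 5:
  p(5) = 125 - 400 + 405 - 130 = 0  ✓
  Dividing out (λ - 5): p(λ) = (λ - 5)(λ² - 11λ + 26).
Step 3 — remaining eigenvalues from the quadratic λ² - 11λ + 26 = 0:
  Δ = 11² - 4·26 = 121 - 104 = 17,  λ = (11 ± √17)/2 = (11 ± 4.1231)/2 ≈ 7.5616 or 3.4384.
  Sorted: λ_1 = 7.5616,  λ_2 = 5,  λ_3 = 3.4384  (check: sum = 16 = tr ✓).

Step 4 — unit eigenvector for λ_1 ≈ 7.5616: v spans the null space of (Sigma - λ_1 I), whose rows are
  r_1 = (-1.5616, 1, -1),  r_2 = (1, -3.5616, -1),  r_3 = (-1, -1, -1.5616).
  v is orthogonal to every row, so take v ∝ r_1 × r_2 = ((1)·(-1) - (-1)·(-3.5616), (-1)·(1) - (-1.5616)·(-1), (-1.5616)·(-3.5616) - (1)·(1)) ≈ (-4.5616, -2.5616, 4.5616).
  Rescale (multiply by -1 so the first nonzero entry is positive): u = (4.5616, 2.5616, -4.5616).
  ||u|| = √((4.5616)² + (2.5616)² + (-4.5616)²) = √(48.1771) ≈ 6.941,  v_1 = u/||u|| ≈ (0.6572, 0.369, -0.6572) (||v_1|| = 1).

λ_1 = 7.5616,  λ_2 = 5,  λ_3 = 3.4384;  v_1 ≈ (0.6572, 0.369, -0.6572)


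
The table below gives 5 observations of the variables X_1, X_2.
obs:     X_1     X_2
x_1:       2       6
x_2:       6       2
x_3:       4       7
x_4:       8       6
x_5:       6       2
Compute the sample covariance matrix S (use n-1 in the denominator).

Step 1 — column means:
  mean(X_1) = (2 + 6 + 4 + 8 + 6) / 5 = 26/5 = 5.2
  mean(X_2) = (6 + 2 + 7 + 6 + 2) / 5 = 23/5 = 4.6

Step 2 — sample covariance S[i,j] = (1/(n-1)) · Σ_k (x_{k,i} - mean_i) · (x_{k,j} - mean_j), with n-1 = 4.
  S[X_1,X_1] = ((-3.2)·(-3.2) + (0.8)·(0.8) + (-1.2)·(-1.2) + (2.8)·(2.8) + (0.8)·(0.8)) / 4 = 20.8/4 = 5.2
  S[X_1,X_2] = ((-3.2)·(1.4) + (0.8)·(-2.6) + (-1.2)·(2.4) + (2.8)·(1.4) + (0.8)·(-2.6)) / 4 = -7.6/4 = -1.9
  S[X_2,X_2] = ((1.4)·(1.4) + (-2.6)·(-2.6) + (2.4)·(2.4) + (1.4)·(1.4) + (-2.6)·(-2.6)) / 4 = 23.2/4 = 5.8

S is symmetric (S[j,i] = S[i,j]). Assembling:

S = [[5.2, -1.9],
 [-1.9, 5.8]]


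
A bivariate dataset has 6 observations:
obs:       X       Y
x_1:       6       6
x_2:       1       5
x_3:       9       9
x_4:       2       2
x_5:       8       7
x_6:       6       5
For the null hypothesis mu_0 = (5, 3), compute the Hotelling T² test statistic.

Step 1 — sample mean vector:
  mean(X) = (6 + 1 + 9 + 2 + 8 + 6) / 6 = 32/6 = 5.3333
  mean(Y) = (6 + 5 + 9 + 2 + 7 + 5) / 6 = 34/6 = 5.6667
  x̄ = (5.3333, 5.6667),  deviation x̄ - mu_0 = (5.3333, 5.6667) - (5, 3) = (0.3333, 2.6667).

Step 2 — sample covariance matrix, S[i,j] = (1/(n-1)) · Σ_k (x_{k,i} - mean_i) · (x_{k,j} - mean_j), divisor n-1 = 5:
  S[X,X] = ((0.6667)·(0.6667) + (-4.3333)·(-4.3333) + (3.6667)·(3.6667) + (-3.3333)·(-3.3333) + (2.6667)·(2.6667) + (0.6667)·(0.6667)) / 5 = 51.3333/5 = 10.2667
  S[X,Y] = ((0.6667)·(0.3333) + (-4.3333)·(-0.6667) + (3.6667)·(3.3333) + (-3.3333)·(-3.6667) + (2.6667)·(1.3333) + (0.6667)·(-0.6667)) / 5 = 30.6667/5 = 6.1333
  S[Y,Y] = ((0.3333)·(0.3333) + (-0.6667)·(-0.6667) + (3.3333)·(3.3333) + (-3.6667)·(-3.6667) + (1.3333)·(1.3333) + (-0.6667)·(-0.6667)) / 5 = 27.3333/5 = 5.4667
  S = [[10.2667, 6.1333],
 [6.1333, 5.4667]].

Step 3 — invert S. det(S) = 10.2667·5.4667 - (6.1333)² = 18.5067.
  S^{-1} = (1/det) · [[d, -b], [-b, a]] = [[0.2954, -0.3314],
 [-0.3314, 0.5548]].

Step 4 — quadratic form (x̄ - mu_0)^T · S^{-1} · (x̄ - mu_0):
  S^{-1} · (x̄ - mu_0) = (-0.7853, 1.3689),
  (x̄ - mu_0)^T · [...] = (0.3333)·(-0.7853) + (2.6667)·(1.3689) = 3.3886.

Step 5 — scale by n: T² = 6 · 3.3886 = 20.3314.

T² ≈ 20.3314


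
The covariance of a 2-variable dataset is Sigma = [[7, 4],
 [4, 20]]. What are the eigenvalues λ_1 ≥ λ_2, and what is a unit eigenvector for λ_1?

Step 1 — characteristic polynomial of 2×2 Sigma:
  det(Sigma - λI) = λ² - trace · λ + det = 0.
  trace = 7 + 20 = 27, det = 7·20 - (4)² = 124.
Step 2 — discriminant:
  Δ = trace² - 4·det = 729 - 496 = 233.
Step 3 — eigenvalues:
  λ = (trace ± √Δ)/2 = (27 ± 15.2643)/2,
  λ_1 = 21.1322,  λ_2 = 5.8678.

Step 4 — unit eigenvector for λ_1: solve (Sigma - λ_1 I)v = 0. First row:
  (7 - 21.1322)·v_x + (4)·v_y = 0, i.e. (-14.1322)·v_x + (4)·v_y = 0,
  so v ∝ (b, λ_1 - a) = (4, 14.1322) = u.
  ||u|| = √((4)² + (14.1322)²) = √(215.7182) ≈ 14.6873,
  v_1 = u/||u|| ≈ (0.2723, 0.9622) (||v_1|| = 1).

λ_1 = 21.1322,  λ_2 = 5.8678;  v_1 ≈ (0.2723, 0.9622)


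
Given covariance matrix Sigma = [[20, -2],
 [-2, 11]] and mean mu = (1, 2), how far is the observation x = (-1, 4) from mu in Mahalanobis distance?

Step 1 — centre the observation: (x - mu) = (-2, 2).

Step 2 — invert Sigma. det(Sigma) = 20·11 - (-2)² = 216.
  Sigma^{-1} = (1/det) · [[d, -b], [-b, a]] = [[0.0509, 0.0093],
 [0.0093, 0.0926]].

Step 3 — form the quadratic (x - mu)^T · Sigma^{-1} · (x - mu):
  Sigma^{-1} · (x - mu) = (-0.0833, 0.1667).
  (x - mu)^T · [Sigma^{-1} · (x - mu)] = (-2)·(-0.0833) + (2)·(0.1667) = 0.5.

Step 4 — take square root: d = √(0.5) ≈ 0.7071.

d(x, mu) = √(0.5) ≈ 0.7071


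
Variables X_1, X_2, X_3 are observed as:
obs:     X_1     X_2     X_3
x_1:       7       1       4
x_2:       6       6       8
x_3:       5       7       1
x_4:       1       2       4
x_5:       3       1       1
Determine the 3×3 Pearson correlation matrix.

Step 1 — column means:
  mean(X_1) = (7 + 6 + 5 + 1 + 3) / 5 = 22/5 = 4.4
  mean(X_2) = (1 + 6 + 7 + 2 + 1) / 5 = 17/5 = 3.4
  mean(X_3) = (4 + 8 + 1 + 4 + 1) / 5 = 18/5 = 3.6

Step 2 — sample variances and covariances s[i,j] = (1/(n-1)) · Σ_k (x_{k,i} - mean_i) · (x_{k,j} - mean_j), with n-1 = 4:
  s[X_1,X_1] = ((2.6)·(2.6) + (1.6)·(1.6) + (0.6)·(0.6) + (-3.4)·(-3.4) + (-1.4)·(-1.4)) / 4 = 23.2/4 = 5.8
  s[X_1,X_2] = ((2.6)·(-2.4) + (1.6)·(2.6) + (0.6)·(3.6) + (-3.4)·(-1.4) + (-1.4)·(-2.4)) / 4 = 8.2/4 = 2.05
  s[X_1,X_3] = ((2.6)·(0.4) + (1.6)·(4.4) + (0.6)·(-2.6) + (-3.4)·(0.4) + (-1.4)·(-2.6)) / 4 = 8.8/4 = 2.2
  s[X_2,X_2] = ((-2.4)·(-2.4) + (2.6)·(2.6) + (3.6)·(3.6) + (-1.4)·(-1.4) + (-2.4)·(-2.4)) / 4 = 33.2/4 = 8.3
  s[X_2,X_3] = ((-2.4)·(0.4) + (2.6)·(4.4) + (3.6)·(-2.6) + (-1.4)·(0.4) + (-2.4)·(-2.6)) / 4 = 6.8/4 = 1.7
  s[X_3,X_3] = ((0.4)·(0.4) + (4.4)·(4.4) + (-2.6)·(-2.6) + (0.4)·(0.4) + (-2.6)·(-2.6)) / 4 = 33.2/4 = 8.3
  Sample standard deviations s_i = √(s[i,i]):
  s(X_1) = √(5.8) = 2.4083
  s(X_2) = √(8.3) = 2.881
  s(X_3) = √(8.3) = 2.881

Step 3 — r_{ij} = s_{ij} / (s_i · s_j):
  r[X_1,X_1] = 1 (diagonal).
  r[X_1,X_2] = 2.05 / (2.4083 · 2.881) = 2.05 / 6.9383 = 0.2955
  r[X_1,X_3] = 2.2 / (2.4083 · 2.881) = 2.2 / 6.9383 = 0.3171
  r[X_2,X_2] = 1 (diagonal).
  r[X_2,X_3] = 1.7 / (2.881 · 2.881) = 1.7 / 8.3 = 0.2048
  r[X_3,X_3] = 1 (diagonal).

R is symmetric with unit diagonal. Assembling:

R = [[1, 0.2955, 0.3171],
 [0.2955, 1, 0.2048],
 [0.3171, 0.2048, 1]]


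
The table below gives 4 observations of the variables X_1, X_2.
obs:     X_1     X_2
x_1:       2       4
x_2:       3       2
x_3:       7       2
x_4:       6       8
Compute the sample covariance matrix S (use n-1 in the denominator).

Step 1 — column means:
  mean(X_1) = (2 + 3 + 7 + 6) / 4 = 18/4 = 4.5
  mean(X_2) = (4 + 2 + 2 + 8) / 4 = 16/4 = 4

Step 2 — sample covariance S[i,j] = (1/(n-1)) · Σ_k (x_{k,i} - mean_i) · (x_{k,j} - mean_j), with n-1 = 3.
  S[X_1,X_1] = ((-2.5)·(-2.5) + (-1.5)·(-1.5) + (2.5)·(2.5) + (1.5)·(1.5)) / 3 = 17/3 = 5.6667
  S[X_1,X_2] = ((-2.5)·(0) + (-1.5)·(-2) + (2.5)·(-2) + (1.5)·(4)) / 3 = 4/3 = 1.3333
  S[X_2,X_2] = ((0)·(0) + (-2)·(-2) + (-2)·(-2) + (4)·(4)) / 3 = 24/3 = 8

S is symmetric (S[j,i] = S[i,j]). Assembling:

S = [[5.6667, 1.3333],
 [1.3333, 8]]


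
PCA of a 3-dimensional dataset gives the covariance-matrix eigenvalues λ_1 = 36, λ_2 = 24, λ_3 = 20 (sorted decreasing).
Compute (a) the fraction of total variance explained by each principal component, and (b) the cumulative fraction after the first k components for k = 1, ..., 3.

Step 1 — total variance = trace(Sigma) = Σ λ_i = 36 + 24 + 20 = 80.

Step 2 — fraction explained by component i = λ_i / Σ λ:
  PC1: 36/80 = 0.45
  PC2: 24/80 = 0.3
  PC3: 20/80 = 0.25

Step 3 — cumulative fraction after k components = (λ_1 + ... + λ_k) / Σ λ:
  k = 1: 36/80 = 0.45
  k = 2: (36 + 24)/80 = 60/80 = 0.75
  k = 3: (36 + 24 + 20)/80 = 80/80 = 1

Summary (fraction, with percent):

explained: PC1 0.45 (45%), PC2 0.3 (30%), PC3 0.25 (25%);  cumulative: 0.45, 0.75, 1


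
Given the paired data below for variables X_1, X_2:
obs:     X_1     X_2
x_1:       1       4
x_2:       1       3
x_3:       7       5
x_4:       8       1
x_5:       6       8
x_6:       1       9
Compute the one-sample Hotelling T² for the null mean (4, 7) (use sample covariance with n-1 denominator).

Step 1 — sample mean vector:
  mean(X_1) = (1 + 1 + 7 + 8 + 6 + 1) / 6 = 24/6 = 4
  mean(X_2) = (4 + 3 + 5 + 1 + 8 + 9) / 6 = 30/6 = 5
  x̄ = (4, 5),  deviation x̄ - mu_0 = (4, 5) - (4, 7) = (0, -2).

Step 2 — sample covariance matrix, S[i,j] = (1/(n-1)) · Σ_k (x_{k,i} - mean_i) · (x_{k,j} - mean_j), divisor n-1 = 5:
  S[X_1,X_1] = ((-3)·(-3) + (-3)·(-3) + (3)·(3) + (4)·(4) + (2)·(2) + (-3)·(-3)) / 5 = 56/5 = 11.2
  S[X_1,X_2] = ((-3)·(-1) + (-3)·(-2) + (3)·(0) + (4)·(-4) + (2)·(3) + (-3)·(4)) / 5 = -13/5 = -2.6
  S[X_2,X_2] = ((-1)·(-1) + (-2)·(-2) + (0)·(0) + (-4)·(-4) + (3)·(3) + (4)·(4)) / 5 = 46/5 = 9.2
  S = [[11.2, -2.6],
 [-2.6, 9.2]].

Step 3 — invert S. det(S) = 11.2·9.2 - (-2.6)² = 96.28.
  S^{-1} = (1/det) · [[d, -b], [-b, a]] = [[0.0956, 0.027],
 [0.027, 0.1163]].

Step 4 — quadratic form (x̄ - mu_0)^T · S^{-1} · (x̄ - mu_0):
  S^{-1} · (x̄ - mu_0) = (-0.054, -0.2327),
  (x̄ - mu_0)^T · [...] = (0)·(-0.054) + (-2)·(-0.2327) = 0.4653.

Step 5 — scale by n: T² = 6 · 0.4653 = 2.7919.

T² ≈ 2.7919


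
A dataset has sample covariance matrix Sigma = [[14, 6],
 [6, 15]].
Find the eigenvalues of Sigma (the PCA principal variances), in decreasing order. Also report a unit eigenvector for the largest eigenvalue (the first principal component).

Step 1 — characteristic polynomial of 2×2 Sigma:
  det(Sigma - λI) = λ² - trace · λ + det = 0.
  trace = 14 + 15 = 29, det = 14·15 - (6)² = 174.
Step 2 — discriminant:
  Δ = trace² - 4·det = 841 - 696 = 145.
Step 3 — eigenvalues:
  λ = (trace ± √Δ)/2 = (29 ± 12.0416)/2,
  λ_1 = 20.5208,  λ_2 = 8.4792.

Step 4 — unit eigenvector for λ_1: solve (Sigma - λ_1 I)v = 0. First row:
  (14 - 20.5208)·v_x + (6)·v_y = 0, i.e. (-6.5208)·v_x + (6)·v_y = 0,
  so v ∝ (b, λ_1 - a) = (6, 6.5208) = u.
  ||u|| = √((6)² + (6.5208)²) = √(78.5208) ≈ 8.8612,
  v_1 = u/||u|| ≈ (0.6771, 0.7359) (||v_1|| = 1).

λ_1 = 20.5208,  λ_2 = 8.4792;  v_1 ≈ (0.6771, 0.7359)


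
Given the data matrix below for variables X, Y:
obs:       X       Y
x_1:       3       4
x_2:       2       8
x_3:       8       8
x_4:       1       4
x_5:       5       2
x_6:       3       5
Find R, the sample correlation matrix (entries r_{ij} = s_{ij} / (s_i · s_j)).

Step 1 — column means:
  mean(X) = (3 + 2 + 8 + 1 + 5 + 3) / 6 = 22/6 = 3.6667
  mean(Y) = (4 + 8 + 8 + 4 + 2 + 5) / 6 = 31/6 = 5.1667

Step 2 — sample variances and covariances s[i,j] = (1/(n-1)) · Σ_k (x_{k,i} - mean_i) · (x_{k,j} - mean_j), with n-1 = 5:
  s[X,X] = ((-0.6667)·(-0.6667) + (-1.6667)·(-1.6667) + (4.3333)·(4.3333) + (-2.6667)·(-2.6667) + (1.3333)·(1.3333) + (-0.6667)·(-0.6667)) / 5 = 31.3333/5 = 6.2667
  s[X,Y] = ((-0.6667)·(-1.1667) + (-1.6667)·(2.8333) + (4.3333)·(2.8333) + (-2.6667)·(-1.1667) + (1.3333)·(-3.1667) + (-0.6667)·(-0.1667)) / 5 = 7.3333/5 = 1.4667
  s[Y,Y] = ((-1.1667)·(-1.1667) + (2.8333)·(2.8333) + (2.8333)·(2.8333) + (-1.1667)·(-1.1667) + (-3.1667)·(-3.1667) + (-0.1667)·(-0.1667)) / 5 = 28.8333/5 = 5.7667
  Sample standard deviations s_i = √(s[i,i]):
  s(X) = √(6.2667) = 2.5033
  s(Y) = √(5.7667) = 2.4014

Step 3 — r_{ij} = s_{ij} / (s_i · s_j):
  r[X,X] = 1 (diagonal).
  r[X,Y] = 1.4667 / (2.5033 · 2.4014) = 1.4667 / 6.0115 = 0.244
  r[Y,Y] = 1 (diagonal).

R is symmetric with unit diagonal. Assembling:

R = [[1, 0.244],
 [0.244, 1]]


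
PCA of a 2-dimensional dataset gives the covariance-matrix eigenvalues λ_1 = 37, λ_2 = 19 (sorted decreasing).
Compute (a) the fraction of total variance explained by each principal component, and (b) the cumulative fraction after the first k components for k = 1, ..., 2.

Step 1 — total variance = trace(Sigma) = Σ λ_i = 37 + 19 = 56.

Step 2 — fraction explained by component i = λ_i / Σ λ:
  PC1: 37/56 = 0.6607
  PC2: 19/56 = 0.3393

Step 3 — cumulative fraction after k components = (λ_1 + ... + λ_k) / Σ λ:
  k = 1: 37/56 = 0.6607
  k = 2: (37 + 19)/56 = 56/56 = 1

Summary (fraction, with percent):

explained: PC1 0.6607 (66.07%), PC2 0.3393 (33.93%);  cumulative: 0.6607, 1


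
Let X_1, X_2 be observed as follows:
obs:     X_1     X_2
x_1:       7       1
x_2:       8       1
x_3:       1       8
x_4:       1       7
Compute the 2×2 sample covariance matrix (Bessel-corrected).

Step 1 — column means:
  mean(X_1) = (7 + 8 + 1 + 1) / 4 = 17/4 = 4.25
  mean(X_2) = (1 + 1 + 8 + 7) / 4 = 17/4 = 4.25

Step 2 — sample covariance S[i,j] = (1/(n-1)) · Σ_k (x_{k,i} - mean_i) · (x_{k,j} - mean_j), with n-1 = 3.
  S[X_1,X_1] = ((2.75)·(2.75) + (3.75)·(3.75) + (-3.25)·(-3.25) + (-3.25)·(-3.25)) / 3 = 42.75/3 = 14.25
  S[X_1,X_2] = ((2.75)·(-3.25) + (3.75)·(-3.25) + (-3.25)·(3.75) + (-3.25)·(2.75)) / 3 = -42.25/3 = -14.0833
  S[X_2,X_2] = ((-3.25)·(-3.25) + (-3.25)·(-3.25) + (3.75)·(3.75) + (2.75)·(2.75)) / 3 = 42.75/3 = 14.25

S is symmetric (S[j,i] = S[i,j]). Assembling:

S = [[14.25, -14.0833],
 [-14.0833, 14.25]]


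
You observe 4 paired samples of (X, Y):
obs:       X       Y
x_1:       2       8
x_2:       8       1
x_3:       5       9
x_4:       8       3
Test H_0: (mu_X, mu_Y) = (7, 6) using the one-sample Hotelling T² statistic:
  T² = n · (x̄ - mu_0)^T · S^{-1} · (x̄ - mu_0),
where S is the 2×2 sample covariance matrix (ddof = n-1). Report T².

Step 1 — sample mean vector:
  mean(X) = (2 + 8 + 5 + 8) / 4 = 23/4 = 5.75
  mean(Y) = (8 + 1 + 9 + 3) / 4 = 21/4 = 5.25
  x̄ = (5.75, 5.25),  deviation x̄ - mu_0 = (5.75, 5.25) - (7, 6) = (-1.25, -0.75).

Step 2 — sample covariance matrix, S[i,j] = (1/(n-1)) · Σ_k (x_{k,i} - mean_i) · (x_{k,j} - mean_j), divisor n-1 = 3:
  S[X,X] = ((-3.75)·(-3.75) + (2.25)·(2.25) + (-0.75)·(-0.75) + (2.25)·(2.25)) / 3 = 24.75/3 = 8.25
  S[X,Y] = ((-3.75)·(2.75) + (2.25)·(-4.25) + (-0.75)·(3.75) + (2.25)·(-2.25)) / 3 = -27.75/3 = -9.25
  S[Y,Y] = ((2.75)·(2.75) + (-4.25)·(-4.25) + (3.75)·(3.75) + (-2.25)·(-2.25)) / 3 = 44.75/3 = 14.9167
  S = [[8.25, -9.25],
 [-9.25, 14.9167]].

Step 3 — invert S. det(S) = 8.25·14.9167 - (-9.25)² = 37.5.
  S^{-1} = (1/det) · [[d, -b], [-b, a]] = [[0.3978, 0.2467],
 [0.2467, 0.22]].

Step 4 — quadratic form (x̄ - mu_0)^T · S^{-1} · (x̄ - mu_0):
  S^{-1} · (x̄ - mu_0) = (-0.6822, -0.4733),
  (x̄ - mu_0)^T · [...] = (-1.25)·(-0.6822) + (-0.75)·(-0.4733) = 1.2078.

Step 5 — scale by n: T² = 4 · 1.2078 = 4.8311.

T² ≈ 4.8311


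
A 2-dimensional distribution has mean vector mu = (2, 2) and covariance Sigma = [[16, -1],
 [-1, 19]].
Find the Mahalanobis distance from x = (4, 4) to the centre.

Step 1 — centre the observation: (x - mu) = (2, 2).

Step 2 — invert Sigma. det(Sigma) = 16·19 - (-1)² = 303.
  Sigma^{-1} = (1/det) · [[d, -b], [-b, a]] = [[0.0627, 0.0033],
 [0.0033, 0.0528]].

Step 3 — form the quadratic (x - mu)^T · Sigma^{-1} · (x - mu):
  Sigma^{-1} · (x - mu) = (0.132, 0.1122).
  (x - mu)^T · [Sigma^{-1} · (x - mu)] = (2)·(0.132) + (2)·(0.1122) = 0.4884.

Step 4 — take square root: d = √(0.4884) ≈ 0.6989.

d(x, mu) = √(0.4884) ≈ 0.6989


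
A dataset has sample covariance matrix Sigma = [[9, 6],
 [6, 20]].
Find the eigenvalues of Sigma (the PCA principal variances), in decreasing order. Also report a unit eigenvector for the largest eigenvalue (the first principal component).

Step 1 — characteristic polynomial of 2×2 Sigma:
  det(Sigma - λI) = λ² - trace · λ + det = 0.
  trace = 9 + 20 = 29, det = 9·20 - (6)² = 144.
Step 2 — discriminant:
  Δ = trace² - 4·det = 841 - 576 = 265.
Step 3 — eigenvalues:
  λ = (trace ± √Δ)/2 = (29 ± 16.2788)/2,
  λ_1 = 22.6394,  λ_2 = 6.3606.

Step 4 — unit eigenvector for λ_1: solve (Sigma - λ_1 I)v = 0. First row:
  (9 - 22.6394)·v_x + (6)·v_y = 0, i.e. (-13.6394)·v_x + (6)·v_y = 0,
  so v ∝ (b, λ_1 - a) = (6, 13.6394) = u.
  ||u|| = √((6)² + (13.6394)²) = √(222.0335) ≈ 14.9008,
  v_1 = u/||u|| ≈ (0.4027, 0.9153) (||v_1|| = 1).

λ_1 = 22.6394,  λ_2 = 6.3606;  v_1 ≈ (0.4027, 0.9153)


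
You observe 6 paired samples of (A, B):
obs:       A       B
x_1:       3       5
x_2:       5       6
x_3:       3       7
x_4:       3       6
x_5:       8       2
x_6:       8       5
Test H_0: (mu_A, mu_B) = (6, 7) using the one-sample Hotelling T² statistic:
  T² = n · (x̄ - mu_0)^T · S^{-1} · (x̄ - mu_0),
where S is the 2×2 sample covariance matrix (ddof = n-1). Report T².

Step 1 — sample mean vector:
  mean(A) = (3 + 5 + 3 + 3 + 8 + 8) / 6 = 30/6 = 5
  mean(B) = (5 + 6 + 7 + 6 + 2 + 5) / 6 = 31/6 = 5.1667
  x̄ = (5, 5.1667),  deviation x̄ - mu_0 = (5, 5.1667) - (6, 7) = (-1, -1.8333).

Step 2 — sample covariance matrix, S[i,j] = (1/(n-1)) · Σ_k (x_{k,i} - mean_i) · (x_{k,j} - mean_j), divisor n-1 = 5:
  S[A,A] = ((-2)·(-2) + (0)·(0) + (-2)·(-2) + (-2)·(-2) + (3)·(3) + (3)·(3)) / 5 = 30/5 = 6
  S[A,B] = ((-2)·(-0.1667) + (0)·(0.8333) + (-2)·(1.8333) + (-2)·(0.8333) + (3)·(-3.1667) + (3)·(-0.1667)) / 5 = -15/5 = -3
  S[B,B] = ((-0.1667)·(-0.1667) + (0.8333)·(0.8333) + (1.8333)·(1.8333) + (0.8333)·(0.8333) + (-3.1667)·(-3.1667) + (-0.1667)·(-0.1667)) / 5 = 14.8333/5 = 2.9667
  S = [[6, -3],
 [-3, 2.9667]].

Step 3 — invert S. det(S) = 6·2.9667 - (-3)² = 8.8.
  S^{-1} = (1/det) · [[d, -b], [-b, a]] = [[0.3371, 0.3409],
 [0.3409, 0.6818]].

Step 4 — quadratic form (x̄ - mu_0)^T · S^{-1} · (x̄ - mu_0):
  S^{-1} · (x̄ - mu_0) = (-0.9621, -1.5909),
  (x̄ - mu_0)^T · [...] = (-1)·(-0.9621) + (-1.8333)·(-1.5909) = 3.8788.

Step 5 — scale by n: T² = 6 · 3.8788 = 23.2727.

T² ≈ 23.2727


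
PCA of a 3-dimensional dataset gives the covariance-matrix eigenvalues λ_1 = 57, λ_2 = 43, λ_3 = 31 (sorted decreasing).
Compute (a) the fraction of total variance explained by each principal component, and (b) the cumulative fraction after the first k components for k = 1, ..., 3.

Step 1 — total variance = trace(Sigma) = Σ λ_i = 57 + 43 + 31 = 131.

Step 2 — fraction explained by component i = λ_i / Σ λ:
  PC1: 57/131 = 0.4351
  PC2: 43/131 = 0.3282
  PC3: 31/131 = 0.2366

Step 3 — cumulative fraction after k components = (λ_1 + ... + λ_k) / Σ λ:
  k = 1: 57/131 = 0.4351
  k = 2: (57 + 43)/131 = 100/131 = 0.7634
  k = 3: (57 + 43 + 31)/131 = 131/131 = 1

Summary (fraction, with percent):

explained: PC1 0.4351 (43.51%), PC2 0.3282 (32.82%), PC3 0.2366 (23.66%);  cumulative: 0.4351, 0.7634, 1


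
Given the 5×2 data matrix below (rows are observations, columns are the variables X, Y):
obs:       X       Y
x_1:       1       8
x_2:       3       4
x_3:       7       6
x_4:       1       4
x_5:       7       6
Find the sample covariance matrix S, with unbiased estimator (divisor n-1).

Step 1 — column means:
  mean(X) = (1 + 3 + 7 + 1 + 7) / 5 = 19/5 = 3.8
  mean(Y) = (8 + 4 + 6 + 4 + 6) / 5 = 28/5 = 5.6

Step 2 — sample covariance S[i,j] = (1/(n-1)) · Σ_k (x_{k,i} - mean_i) · (x_{k,j} - mean_j), with n-1 = 4.
  S[X,X] = ((-2.8)·(-2.8) + (-0.8)·(-0.8) + (3.2)·(3.2) + (-2.8)·(-2.8) + (3.2)·(3.2)) / 4 = 36.8/4 = 9.2
  S[X,Y] = ((-2.8)·(2.4) + (-0.8)·(-1.6) + (3.2)·(0.4) + (-2.8)·(-1.6) + (3.2)·(0.4)) / 4 = 1.6/4 = 0.4
  S[Y,Y] = ((2.4)·(2.4) + (-1.6)·(-1.6) + (0.4)·(0.4) + (-1.6)·(-1.6) + (0.4)·(0.4)) / 4 = 11.2/4 = 2.8

S is symmetric (S[j,i] = S[i,j]). Assembling:

S = [[9.2, 0.4],
 [0.4, 2.8]]


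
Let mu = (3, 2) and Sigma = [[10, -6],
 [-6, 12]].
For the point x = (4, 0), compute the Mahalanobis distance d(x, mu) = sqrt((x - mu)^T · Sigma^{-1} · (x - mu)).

Step 1 — centre the observation: (x - mu) = (1, -2).

Step 2 — invert Sigma. det(Sigma) = 10·12 - (-6)² = 84.
  Sigma^{-1} = (1/det) · [[d, -b], [-b, a]] = [[0.1429, 0.0714],
 [0.0714, 0.119]].

Step 3 — form the quadratic (x - mu)^T · Sigma^{-1} · (x - mu):
  Sigma^{-1} · (x - mu) = (0, -0.1667).
  (x - mu)^T · [Sigma^{-1} · (x - mu)] = (1)·(0) + (-2)·(-0.1667) = 0.3333.

Step 4 — take square root: d = √(0.3333) ≈ 0.5774.

d(x, mu) = √(0.3333) ≈ 0.5774


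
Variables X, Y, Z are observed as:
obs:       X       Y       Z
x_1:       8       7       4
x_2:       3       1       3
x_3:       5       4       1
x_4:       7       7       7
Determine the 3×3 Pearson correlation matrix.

Step 1 — column means:
  mean(X) = (8 + 3 + 5 + 7) / 4 = 23/4 = 5.75
  mean(Y) = (7 + 1 + 4 + 7) / 4 = 19/4 = 4.75
  mean(Z) = (4 + 3 + 1 + 7) / 4 = 15/4 = 3.75

Step 2 — sample variances and covariances s[i,j] = (1/(n-1)) · Σ_k (x_{k,i} - mean_i) · (x_{k,j} - mean_j), with n-1 = 3:
  s[X,X] = ((2.25)·(2.25) + (-2.75)·(-2.75) + (-0.75)·(-0.75) + (1.25)·(1.25)) / 3 = 14.75/3 = 4.9167
  s[X,Y] = ((2.25)·(2.25) + (-2.75)·(-3.75) + (-0.75)·(-0.75) + (1.25)·(2.25)) / 3 = 18.75/3 = 6.25
  s[X,Z] = ((2.25)·(0.25) + (-2.75)·(-0.75) + (-0.75)·(-2.75) + (1.25)·(3.25)) / 3 = 8.75/3 = 2.9167
  s[Y,Y] = ((2.25)·(2.25) + (-3.75)·(-3.75) + (-0.75)·(-0.75) + (2.25)·(2.25)) / 3 = 24.75/3 = 8.25
  s[Y,Z] = ((2.25)·(0.25) + (-3.75)·(-0.75) + (-0.75)·(-2.75) + (2.25)·(3.25)) / 3 = 12.75/3 = 4.25
  s[Z,Z] = ((0.25)·(0.25) + (-0.75)·(-0.75) + (-2.75)·(-2.75) + (3.25)·(3.25)) / 3 = 18.75/3 = 6.25
  Sample standard deviations s_i = √(s[i,i]):
  s(X) = √(4.9167) = 2.2174
  s(Y) = √(8.25) = 2.8723
  s(Z) = √(6.25) = 2.5

Step 3 — r_{ij} = s_{ij} / (s_i · s_j):
  r[X,X] = 1 (diagonal).
  r[X,Y] = 6.25 / (2.2174 · 2.8723) = 6.25 / 6.3689 = 0.9813
  r[X,Z] = 2.9167 / (2.2174 · 2.5) = 2.9167 / 5.5434 = 0.5262
  r[Y,Y] = 1 (diagonal).
  r[Y,Z] = 4.25 / (2.8723 · 2.5) = 4.25 / 7.1807 = 0.5919
  r[Z,Z] = 1 (diagonal).

R is symmetric with unit diagonal. Assembling:

R = [[1, 0.9813, 0.5262],
 [0.9813, 1, 0.5919],
 [0.5262, 0.5919, 1]]


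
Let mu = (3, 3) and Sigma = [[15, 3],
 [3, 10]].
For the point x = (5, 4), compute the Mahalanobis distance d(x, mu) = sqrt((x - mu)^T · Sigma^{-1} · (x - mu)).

Step 1 — centre the observation: (x - mu) = (2, 1).

Step 2 — invert Sigma. det(Sigma) = 15·10 - (3)² = 141.
  Sigma^{-1} = (1/det) · [[d, -b], [-b, a]] = [[0.0709, -0.0213],
 [-0.0213, 0.1064]].

Step 3 — form the quadratic (x - mu)^T · Sigma^{-1} · (x - mu):
  Sigma^{-1} · (x - mu) = (0.1206, 0.0638).
  (x - mu)^T · [Sigma^{-1} · (x - mu)] = (2)·(0.1206) + (1)·(0.0638) = 0.305.

Step 4 — take square root: d = √(0.305) ≈ 0.5522.

d(x, mu) = √(0.305) ≈ 0.5522


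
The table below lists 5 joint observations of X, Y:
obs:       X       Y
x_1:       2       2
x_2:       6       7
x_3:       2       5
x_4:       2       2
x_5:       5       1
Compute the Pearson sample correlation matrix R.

Step 1 — column means:
  mean(X) = (2 + 6 + 2 + 2 + 5) / 5 = 17/5 = 3.4
  mean(Y) = (2 + 7 + 5 + 2 + 1) / 5 = 17/5 = 3.4

Step 2 — sample variances and covariances s[i,j] = (1/(n-1)) · Σ_k (x_{k,i} - mean_i) · (x_{k,j} - mean_j), with n-1 = 4:
  s[X,X] = ((-1.4)·(-1.4) + (2.6)·(2.6) + (-1.4)·(-1.4) + (-1.4)·(-1.4) + (1.6)·(1.6)) / 4 = 15.2/4 = 3.8
  s[X,Y] = ((-1.4)·(-1.4) + (2.6)·(3.6) + (-1.4)·(1.6) + (-1.4)·(-1.4) + (1.6)·(-2.4)) / 4 = 7.2/4 = 1.8
  s[Y,Y] = ((-1.4)·(-1.4) + (3.6)·(3.6) + (1.6)·(1.6) + (-1.4)·(-1.4) + (-2.4)·(-2.4)) / 4 = 25.2/4 = 6.3
  Sample standard deviations s_i = √(s[i,i]):
  s(X) = √(3.8) = 1.9494
  s(Y) = √(6.3) = 2.51

Step 3 — r_{ij} = s_{ij} / (s_i · s_j):
  r[X,X] = 1 (diagonal).
  r[X,Y] = 1.8 / (1.9494 · 2.51) = 1.8 / 4.8929 = 0.3679
  r[Y,Y] = 1 (diagonal).

R is symmetric with unit diagonal. Assembling:

R = [[1, 0.3679],
 [0.3679, 1]]


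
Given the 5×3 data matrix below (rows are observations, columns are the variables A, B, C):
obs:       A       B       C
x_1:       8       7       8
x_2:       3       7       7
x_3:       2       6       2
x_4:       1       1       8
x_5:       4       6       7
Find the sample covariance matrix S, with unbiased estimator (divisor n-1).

Step 1 — column means:
  mean(A) = (8 + 3 + 2 + 1 + 4) / 5 = 18/5 = 3.6
  mean(B) = (7 + 7 + 6 + 1 + 6) / 5 = 27/5 = 5.4
  mean(C) = (8 + 7 + 2 + 8 + 7) / 5 = 32/5 = 6.4

Step 2 — sample covariance S[i,j] = (1/(n-1)) · Σ_k (x_{k,i} - mean_i) · (x_{k,j} - mean_j), with n-1 = 4.
  S[A,A] = ((4.4)·(4.4) + (-0.6)·(-0.6) + (-1.6)·(-1.6) + (-2.6)·(-2.6) + (0.4)·(0.4)) / 4 = 29.2/4 = 7.3
  S[A,B] = ((4.4)·(1.6) + (-0.6)·(1.6) + (-1.6)·(0.6) + (-2.6)·(-4.4) + (0.4)·(0.6)) / 4 = 16.8/4 = 4.2
  S[A,C] = ((4.4)·(1.6) + (-0.6)·(0.6) + (-1.6)·(-4.4) + (-2.6)·(1.6) + (0.4)·(0.6)) / 4 = 9.8/4 = 2.45
  S[B,B] = ((1.6)·(1.6) + (1.6)·(1.6) + (0.6)·(0.6) + (-4.4)·(-4.4) + (0.6)·(0.6)) / 4 = 25.2/4 = 6.3
  S[B,C] = ((1.6)·(1.6) + (1.6)·(0.6) + (0.6)·(-4.4) + (-4.4)·(1.6) + (0.6)·(0.6)) / 4 = -5.8/4 = -1.45
  S[C,C] = ((1.6)·(1.6) + (0.6)·(0.6) + (-4.4)·(-4.4) + (1.6)·(1.6) + (0.6)·(0.6)) / 4 = 25.2/4 = 6.3

S is symmetric (S[j,i] = S[i,j]). Assembling:

S = [[7.3, 4.2, 2.45],
 [4.2, 6.3, -1.45],
 [2.45, -1.45, 6.3]]


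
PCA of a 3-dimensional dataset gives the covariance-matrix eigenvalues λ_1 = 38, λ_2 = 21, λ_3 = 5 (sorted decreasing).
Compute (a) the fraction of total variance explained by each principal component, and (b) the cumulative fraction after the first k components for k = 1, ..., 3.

Step 1 — total variance = trace(Sigma) = Σ λ_i = 38 + 21 + 5 = 64.

Step 2 — fraction explained by component i = λ_i / Σ λ:
  PC1: 38/64 = 0.5938
  PC2: 21/64 = 0.3281
  PC3: 5/64 = 0.0781

Step 3 — cumulative fraction after k components = (λ_1 + ... + λ_k) / Σ λ:
  k = 1: 38/64 = 0.5938
  k = 2: (38 + 21)/64 = 59/64 = 0.9219
  k = 3: (38 + 21 + 5)/64 = 64/64 = 1

Summary (fraction, with percent):

explained: PC1 0.5938 (59.38%), PC2 0.3281 (32.81%), PC3 0.0781 (7.81%);  cumulative: 0.5938, 0.9219, 1


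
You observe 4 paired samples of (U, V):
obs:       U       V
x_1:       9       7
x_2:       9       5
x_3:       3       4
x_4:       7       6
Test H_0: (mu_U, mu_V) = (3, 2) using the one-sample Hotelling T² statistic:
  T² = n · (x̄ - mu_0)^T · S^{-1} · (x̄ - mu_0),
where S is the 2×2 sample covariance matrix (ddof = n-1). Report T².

Step 1 — sample mean vector:
  mean(U) = (9 + 9 + 3 + 7) / 4 = 28/4 = 7
  mean(V) = (7 + 5 + 4 + 6) / 4 = 22/4 = 5.5
  x̄ = (7, 5.5),  deviation x̄ - mu_0 = (7, 5.5) - (3, 2) = (4, 3.5).

Step 2 — sample covariance matrix, S[i,j] = (1/(n-1)) · Σ_k (x_{k,i} - mean_i) · (x_{k,j} - mean_j), divisor n-1 = 3:
  S[U,U] = ((2)·(2) + (2)·(2) + (-4)·(-4) + (0)·(0)) / 3 = 24/3 = 8
  S[U,V] = ((2)·(1.5) + (2)·(-0.5) + (-4)·(-1.5) + (0)·(0.5)) / 3 = 8/3 = 2.6667
  S[V,V] = ((1.5)·(1.5) + (-0.5)·(-0.5) + (-1.5)·(-1.5) + (0.5)·(0.5)) / 3 = 5/3 = 1.6667
  S = [[8, 2.6667],
 [2.6667, 1.6667]].

Step 3 — invert S. det(S) = 8·1.6667 - (2.6667)² = 6.2222.
  S^{-1} = (1/det) · [[d, -b], [-b, a]] = [[0.2679, -0.4286],
 [-0.4286, 1.2857]].

Step 4 — quadratic form (x̄ - mu_0)^T · S^{-1} · (x̄ - mu_0):
  S^{-1} · (x̄ - mu_0) = (-0.4286, 2.7857),
  (x̄ - mu_0)^T · [...] = (4)·(-0.4286) + (3.5)·(2.7857) = 8.0357.

Step 5 — scale by n: T² = 4 · 8.0357 = 32.1429.

T² ≈ 32.1429


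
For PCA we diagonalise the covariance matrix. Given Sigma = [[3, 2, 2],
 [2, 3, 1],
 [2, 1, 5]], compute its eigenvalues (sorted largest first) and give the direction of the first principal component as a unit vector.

Step 1 — characteristic polynomial p(λ) = det(λI - Sigma) = λ³ - tr·λ² + c_1·λ - det, where tr = trace, c_1 = sum of the principal 2×2 minors, det = det(Sigma):
  tr = 3 + 3 + 5 = 11,
  c_1 = (3·3 - (2)²) + (3·5 - (2)²) + (3·5 - (1)²) = 5 + 11 + 14 = 30,
  det = 3·(3·5 - (1)²) - (2)·((2)·5 - (1)·(2)) + (2)·((2)·(1) - 3·(2)) = 3·(14) - (2)·(8) + (2)·(-4) = 18.
  So p(λ) = λ³ - 11λ² + 30λ - 18.
Step 2 — look for an integer root (rational root theorem: any rational root is an integer divisor of 18). Testing λ = 3:
  p(3) = 27 - 99 + 90 - 18 = 0  ✓
  Dividing out (λ - 3): p(λ) = (λ - 3)(λ² - 8λ + 6).
Step 3 — remaining eigenvalues from the quadratic λ² - 8λ + 6 = 0:
  Δ = 8² - 4·6 = 64 - 24 = 40,  λ = (8 ± √40)/2 = (8 ± 6.3246)/2 ≈ 7.1623 or 0.8377.
  Sorted: λ_1 = 7.1623,  λ_2 = 3,  λ_3 = 0.8377  (check: sum = 11 = tr ✓).

Step 4 — unit eigenvector for λ_1 ≈ 7.1623: v spans the null space of (Sigma - λ_1 I), whose rows are
  r_1 = (-4.1623, 2, 2),  r_2 = (2, -4.1623, 1),  r_3 = (2, 1, -2.1623).
  v is orthogonal to every row, so take v ∝ r_1 × r_2 = ((2)·(1) - (2)·(-4.1623), (2)·(2) - (-4.1623)·(1), (-4.1623)·(-4.1623) - (2)·(2)) ≈ (10.3246, 8.1623, 13.3246).
  Let u = (10.3246, 8.1623, 13.3246).
  ||u|| = √((10.3246)² + (8.1623)² + (13.3246)²) = √(350.763) ≈ 18.7287,  v_1 = u/||u|| ≈ (0.5513, 0.4358, 0.7115) (||v_1|| = 1).

λ_1 = 7.1623,  λ_2 = 3,  λ_3 = 0.8377;  v_1 ≈ (0.5513, 0.4358, 0.7115)


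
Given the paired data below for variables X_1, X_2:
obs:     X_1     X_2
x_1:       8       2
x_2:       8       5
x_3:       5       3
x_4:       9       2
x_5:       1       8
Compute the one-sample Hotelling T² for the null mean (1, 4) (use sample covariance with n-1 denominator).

Step 1 — sample mean vector:
  mean(X_1) = (8 + 8 + 5 + 9 + 1) / 5 = 31/5 = 6.2
  mean(X_2) = (2 + 5 + 3 + 2 + 8) / 5 = 20/5 = 4
  x̄ = (6.2, 4),  deviation x̄ - mu_0 = (6.2, 4) - (1, 4) = (5.2, 0).

Step 2 — sample covariance matrix, S[i,j] = (1/(n-1)) · Σ_k (x_{k,i} - mean_i) · (x_{k,j} - mean_j), divisor n-1 = 4:
  S[X_1,X_1] = ((1.8)·(1.8) + (1.8)·(1.8) + (-1.2)·(-1.2) + (2.8)·(2.8) + (-5.2)·(-5.2)) / 4 = 42.8/4 = 10.7
  S[X_1,X_2] = ((1.8)·(-2) + (1.8)·(1) + (-1.2)·(-1) + (2.8)·(-2) + (-5.2)·(4)) / 4 = -27/4 = -6.75
  S[X_2,X_2] = ((-2)·(-2) + (1)·(1) + (-1)·(-1) + (-2)·(-2) + (4)·(4)) / 4 = 26/4 = 6.5
  S = [[10.7, -6.75],
 [-6.75, 6.5]].

Step 3 — invert S. det(S) = 10.7·6.5 - (-6.75)² = 23.9875.
  S^{-1} = (1/det) · [[d, -b], [-b, a]] = [[0.271, 0.2814],
 [0.2814, 0.4461]].

Step 4 — quadratic form (x̄ - mu_0)^T · S^{-1} · (x̄ - mu_0):
  S^{-1} · (x̄ - mu_0) = (1.4091, 1.4633),
  (x̄ - mu_0)^T · [...] = (5.2)·(1.4091) + (0)·(1.4633) = 7.3271.

Step 5 — scale by n: T² = 5 · 7.3271 = 36.6357.

T² ≈ 36.6357


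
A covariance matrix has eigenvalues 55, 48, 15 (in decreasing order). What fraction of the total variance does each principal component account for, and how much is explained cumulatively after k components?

Step 1 — total variance = trace(Sigma) = Σ λ_i = 55 + 48 + 15 = 118.

Step 2 — fraction explained by component i = λ_i / Σ λ:
  PC1: 55/118 = 0.4661
  PC2: 48/118 = 0.4068
  PC3: 15/118 = 0.1271

Step 3 — cumulative fraction after k components = (λ_1 + ... + λ_k) / Σ λ:
  k = 1: 55/118 = 0.4661
  k = 2: (55 + 48)/118 = 103/118 = 0.8729
  k = 3: (55 + 48 + 15)/118 = 118/118 = 1

Summary (fraction, with percent):

explained: PC1 0.4661 (46.61%), PC2 0.4068 (40.68%), PC3 0.1271 (12.71%);  cumulative: 0.4661, 0.8729, 1
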